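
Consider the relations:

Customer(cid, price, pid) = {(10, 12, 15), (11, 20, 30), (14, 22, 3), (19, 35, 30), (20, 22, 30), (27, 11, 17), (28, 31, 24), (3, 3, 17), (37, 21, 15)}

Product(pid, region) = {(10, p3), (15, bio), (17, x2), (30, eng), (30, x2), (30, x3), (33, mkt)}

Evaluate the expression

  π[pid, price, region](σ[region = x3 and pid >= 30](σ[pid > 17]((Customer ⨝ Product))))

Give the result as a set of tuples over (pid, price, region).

Joining Customer and Product on pid yields {(10, 12, 15, bio), (11, 20, 30, eng), (11, 20, 30, x2), (11, 20, 30, x3), (19, 35, 30, eng), (19, 35, 30, x2), (19, 35, 30, x3), (20, 22, 30, eng), (20, 22, 30, x2), (20, 22, 30, x3), (27, 11, 17, x2), (3, 3, 17, x2), (37, 21, 15, bio)}.
σ[pid > 17]: keep tuples satisfying pid > 17 → {(11, 20, 30, eng), (11, 20, 30, x2), (11, 20, 30, x3), (19, 35, 30, eng), (19, 35, 30, x2), (19, 35, 30, x3), (20, 22, 30, eng), (20, 22, 30, x2), (20, 22, 30, x3)}
σ[region = x3 and pid >= 30]: keep tuples satisfying region = x3 and pid >= 30 → {(11, 20, 30, x3), (19, 35, 30, x3), (20, 22, 30, x3)}
π[pid, price, region]: project onto (pid, price, region) → {(30, 20, x3), (30, 22, x3), (30, 35, x3)}

{(30, 20, x3), (30, 22, x3), (30, 35, x3)}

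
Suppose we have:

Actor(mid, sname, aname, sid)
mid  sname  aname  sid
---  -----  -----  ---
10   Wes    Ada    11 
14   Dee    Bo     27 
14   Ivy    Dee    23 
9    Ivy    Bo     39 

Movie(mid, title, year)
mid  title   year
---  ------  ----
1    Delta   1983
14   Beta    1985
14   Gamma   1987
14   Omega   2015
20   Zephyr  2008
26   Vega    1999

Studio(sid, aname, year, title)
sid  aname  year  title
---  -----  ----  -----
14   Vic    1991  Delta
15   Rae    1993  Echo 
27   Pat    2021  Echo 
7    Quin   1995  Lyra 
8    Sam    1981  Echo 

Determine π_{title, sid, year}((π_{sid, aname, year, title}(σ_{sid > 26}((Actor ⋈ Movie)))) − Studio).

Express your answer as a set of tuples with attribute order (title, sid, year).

Actor ⋈ Movie (natural join on mid): {(14, Dee, Bo, 27, Beta, 1985), (14, Dee, Bo, 27, Gamma, 1987), (14, Dee, Bo, 27, Omega, 2015), (14, Ivy, Dee, 23, Beta, 1985), (14, Ivy, Dee, 23, Gamma, 1987), (14, Ivy, Dee, 23, Omega, 2015)}
Filtering on sid > 26 leaves {(14, Dee, Bo, 27, Beta, 1985), (14, Dee, Bo, 27, Gamma, 1987), (14, Dee, Bo, 27, Omega, 2015)}.
π_{sid, aname, year, title} gives {(27, Bo, 1985, Beta), (27, Bo, 1987, Gamma), (27, Bo, 2015, Omega)}.
Difference: {(27, Bo, 1985, Beta), (27, Bo, 1987, Gamma), (27, Bo, 2015, Omega)} with {(14, Vic, 1991, Delta), (15, Rae, 1993, Echo), (27, Pat, 2021, Echo), (7, Quin, 1995, Lyra), (8, Sam, 1981, Echo)} → {(27, Bo, 1985, Beta), (27, Bo, 1987, Gamma), (27, Bo, 2015, Omega)}
π_{title, sid, year} gives {(Beta, 27, 1985), (Gamma, 27, 1987), (Omega, 27, 2015)}.

{(Beta, 27, 1985), (Gamma, 27, 1987), (Omega, 27, 2015)}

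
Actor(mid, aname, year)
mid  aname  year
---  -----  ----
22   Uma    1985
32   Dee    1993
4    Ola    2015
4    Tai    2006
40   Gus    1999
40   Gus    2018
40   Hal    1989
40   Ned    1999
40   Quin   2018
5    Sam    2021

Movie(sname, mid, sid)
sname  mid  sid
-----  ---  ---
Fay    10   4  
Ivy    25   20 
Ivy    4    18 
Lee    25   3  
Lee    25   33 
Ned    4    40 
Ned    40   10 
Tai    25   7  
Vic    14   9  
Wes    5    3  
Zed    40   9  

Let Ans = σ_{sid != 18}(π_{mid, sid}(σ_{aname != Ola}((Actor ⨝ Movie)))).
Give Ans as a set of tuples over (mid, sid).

{(4, 40), (40, 10), (40, 9), (5, 3)}

Natural join on mid: {(4, Ola, 2015, Ivy, 18), (4, Ola, 2015, Ned, 40), (4, Tai, 2006, Ivy, 18), (4, Tai, 2006, Ned, 40), (40, Gus, 1999, Ned, 10), (40, Gus, 1999, Zed, 9), (40, Gus, 2018, Ned, 10), (40, Gus, 2018, Zed, 9), (40, Hal, 1989, Ned, 10), (40, Hal, 1989, Zed, 9), (40, Ned, 1999, Ned, 10), (40, Ned, 1999, Zed, 9), (40, Quin, 2018, Ned, 10), (40, Quin, 2018, Zed, 9), (5, Sam, 2021, Wes, 3)}
Apply σ_{aname != Ola}; surviving tuples: {(4, Tai, 2006, Ivy, 18), (4, Tai, 2006, Ned, 40), (40, Gus, 1999, Ned, 10), (40, Gus, 1999, Zed, 9), (40, Gus, 2018, Ned, 10), (40, Gus, 2018, Zed, 9), (40, Hal, 1989, Ned, 10), (40, Hal, 1989, Zed, 9), (40, Ned, 1999, Ned, 10), (40, Ned, 1999, Zed, 9), (40, Quin, 2018, Ned, 10), (40, Quin, 2018, Zed, 9), (5, Sam, 2021, Wes, 3)}
Projecting to mid, sid (8 duplicate(s) eliminated): {(4, 18), (4, 40), (40, 10), (40, 9), (5, 3)}
Apply σ_{sid != 18}; surviving tuples: {(4, 40), (40, 10), (40, 9), (5, 3)}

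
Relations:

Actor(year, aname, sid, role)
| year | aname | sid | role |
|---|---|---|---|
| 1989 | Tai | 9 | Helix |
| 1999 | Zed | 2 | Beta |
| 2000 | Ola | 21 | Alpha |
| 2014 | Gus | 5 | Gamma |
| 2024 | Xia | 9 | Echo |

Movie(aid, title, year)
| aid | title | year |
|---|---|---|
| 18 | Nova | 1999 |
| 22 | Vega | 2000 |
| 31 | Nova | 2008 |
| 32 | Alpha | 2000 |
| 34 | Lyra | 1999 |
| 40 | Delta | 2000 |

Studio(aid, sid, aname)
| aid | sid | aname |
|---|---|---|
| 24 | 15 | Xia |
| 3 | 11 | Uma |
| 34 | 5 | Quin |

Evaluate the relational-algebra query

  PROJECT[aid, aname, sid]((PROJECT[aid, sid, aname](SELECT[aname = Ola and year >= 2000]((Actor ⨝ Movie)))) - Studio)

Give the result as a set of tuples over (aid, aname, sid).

Actor ⋈ Movie (natural join on year): {(1999, Zed, 2, Beta, 18, Nova), (1999, Zed, 2, Beta, 34, Lyra), (2000, Ola, 21, Alpha, 22, Vega), (2000, Ola, 21, Alpha, 32, Alpha), (2000, Ola, 21, Alpha, 40, Delta)}
Selection aname = Ola and year >= 2000: {(2000, Ola, 21, Alpha, 22, Vega), (2000, Ola, 21, Alpha, 32, Alpha), (2000, Ola, 21, Alpha, 40, Delta)}
π_{aid, sid, aname} gives {(22, 21, Ola), (32, 21, Ola), (40, 21, Ola)}.
Set difference of the two operands is {(22, 21, Ola), (32, 21, Ola), (40, 21, Ola)}.
π_{aid, aname, sid} gives {(22, Ola, 21), (32, Ola, 21), (40, Ola, 21)}.

{(22, Ola, 21), (32, Ola, 21), (40, Ola, 21)}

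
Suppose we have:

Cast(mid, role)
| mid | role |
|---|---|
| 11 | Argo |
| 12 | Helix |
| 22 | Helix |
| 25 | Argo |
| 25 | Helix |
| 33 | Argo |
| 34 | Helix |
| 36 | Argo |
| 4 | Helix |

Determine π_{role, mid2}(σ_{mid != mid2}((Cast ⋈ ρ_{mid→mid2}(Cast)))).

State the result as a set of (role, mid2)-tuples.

{(Argo, 11), (Argo, 25), (Argo, 33), (Argo, 36), (Helix, 12), (Helix, 22), (Helix, 25), (Helix, 34), (Helix, 4)}

ρ[mid→mid2]: schema becomes (mid2, role); tuples unchanged.
Cast ⋈ ρ_{mid→mid2}(Cast) (natural join on role): {(11, Argo, 11), (11, Argo, 25), (11, Argo, 33), (11, Argo, 36), (12, Helix, 12), (12, Helix, 22), (12, Helix, 25), (12, Helix, 34), (12, Helix, 4), (22, Helix, 12), (22, Helix, 22), (22, Helix, 25), (22, Helix, 34), (22, Helix, 4), (25, Argo, 11), (25, Argo, 25), (25, Argo, 33), (25, Argo, 36), (25, Helix, 12), (25, Helix, 22), (25, Helix, 25), (25, Helix, 34), (25, Helix, 4), (33, Argo, 11), (33, Argo, 25), (33, Argo, 33), (33, Argo, 36), (34, Helix, 12), (34, Helix, 22), (34, Helix, 25), (34, Helix, 34), (34, Helix, 4), (36, Argo, 11), (36, Argo, 25), (36, Argo, 33), (36, Argo, 36), (4, Helix, 12), (4, Helix, 22), (4, Helix, 25), (4, Helix, 34), (4, Helix, 4)}
σ[mid != mid2]: keep tuples satisfying mid != mid2 → {(11, Argo, 25), (11, Argo, 33), (11, Argo, 36), (12, Helix, 22), (12, Helix, 25), (12, Helix, 34), (12, Helix, 4), (22, Helix, 12), (22, Helix, 25), (22, Helix, 34), (22, Helix, 4), (25, Argo, 11), (25, Argo, 33), (25, Argo, 36), (25, Helix, 12), (25, Helix, 22), (25, Helix, 34), (25, Helix, 4), (33, Argo, 11), (33, Argo, 25), (33, Argo, 36), (34, Helix, 12), (34, Helix, 22), (34, Helix, 25), (34, Helix, 4), (36, Argo, 11), (36, Argo, 25), (36, Argo, 33), (4, Helix, 12), (4, Helix, 22), (4, Helix, 25), (4, Helix, 34)}
Projecting to role, mid2 (23 duplicate(s) eliminated): {(Argo, 11), (Argo, 25), (Argo, 33), (Argo, 36), (Helix, 12), (Helix, 22), (Helix, 25), (Helix, 34), (Helix, 4)}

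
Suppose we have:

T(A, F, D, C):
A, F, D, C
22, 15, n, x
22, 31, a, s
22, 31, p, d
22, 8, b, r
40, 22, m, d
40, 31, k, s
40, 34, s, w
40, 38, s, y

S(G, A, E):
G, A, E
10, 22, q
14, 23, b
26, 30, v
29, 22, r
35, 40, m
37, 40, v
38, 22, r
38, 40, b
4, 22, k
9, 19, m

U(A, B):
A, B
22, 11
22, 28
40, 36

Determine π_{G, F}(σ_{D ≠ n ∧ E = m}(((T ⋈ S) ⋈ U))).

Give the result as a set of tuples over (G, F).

Natural join on A: {(22, 15, n, x, 10, q), (22, 15, n, x, 29, r), (22, 15, n, x, 38, r), (22, 15, n, x, 4, k), (22, 31, a, s, 10, q), (22, 31, a, s, 29, r), (22, 31, a, s, 38, r), (22, 31, a, s, 4, k), (22, 31, p, d, 10, q), (22, 31, p, d, 29, r), (22, 31, p, d, 38, r), (22, 31, p, d, 4, k), (22, 8, b, r, 10, q), (22, 8, b, r, 29, r), (22, 8, b, r, 38, r), (22, 8, b, r, 4, k), (40, 22, m, d, 35, m), (40, 22, m, d, 37, v), (40, 22, m, d, 38, b), (40, 31, k, s, 35, m), (40, 31, k, s, 37, v), (40, 31, k, s, 38, b), (40, 34, s, w, 35, m), (40, 34, s, w, 37, v), (40, 34, s, w, 38, b), (40, 38, s, y, 35, m), (40, 38, s, y, 37, v), (40, 38, s, y, 38, b)}
Natural join on A: {(22, 15, n, x, 10, q, 11), (22, 15, n, x, 10, q, 28), (22, 15, n, x, 29, r, 11), (22, 15, n, x, 29, r, 28), (22, 15, n, x, 38, r, 11), (22, 15, n, x, 38, r, 28), (22, 15, n, x, 4, k, 11), (22, 15, n, x, 4, k, 28), (22, 31, a, s, 10, q, 11), (22, 31, a, s, 10, q, 28), (22, 31, a, s, 29, r, 11), (22, 31, a, s, 29, r, 28), (22, 31, a, s, 38, r, 11), (22, 31, a, s, 38, r, 28), (22, 31, a, s, 4, k, 11), (22, 31, a, s, 4, k, 28), (22, 31, p, d, 10, q, 11), (22, 31, p, d, 10, q, 28), (22, 31, p, d, 29, r, 11), (22, 31, p, d, 29, r, 28), (22, 31, p, d, 38, r, 11), (22, 31, p, d, 38, r, 28), (22, 31, p, d, 4, k, 11), (22, 31, p, d, 4, k, 28), (22, 8, b, r, 10, q, 11), (22, 8, b, r, 10, q, 28), (22, 8, b, r, 29, r, 11), (22, 8, b, r, 29, r, 28), (22, 8, b, r, 38, r, 11), (22, 8, b, r, 38, r, 28), (22, 8, b, r, 4, k, 11), (22, 8, b, r, 4, k, 28), (40, 22, m, d, 35, m, 36), (40, 22, m, d, 37, v, 36), (40, 22, m, d, 38, b, 36), (40, 31, k, s, 35, m, 36), (40, 31, k, s, 37, v, 36), (40, 31, k, s, 38, b, 36), (40, 34, s, w, 35, m, 36), (40, 34, s, w, 37, v, 36), (40, 34, s, w, 38, b, 36), (40, 38, s, y, 35, m, 36), (40, 38, s, y, 37, v, 36), (40, 38, s, y, 38, b, 36)}
Selection D ≠ n ∧ E = m: {(40, 22, m, d, 35, m, 36), (40, 31, k, s, 35, m, 36), (40, 34, s, w, 35, m, 36), (40, 38, s, y, 35, m, 36)}
π[G, F]: project onto (G, F) → {(35, 22), (35, 31), (35, 34), (35, 38)}

{(35, 22), (35, 31), (35, 34), (35, 38)}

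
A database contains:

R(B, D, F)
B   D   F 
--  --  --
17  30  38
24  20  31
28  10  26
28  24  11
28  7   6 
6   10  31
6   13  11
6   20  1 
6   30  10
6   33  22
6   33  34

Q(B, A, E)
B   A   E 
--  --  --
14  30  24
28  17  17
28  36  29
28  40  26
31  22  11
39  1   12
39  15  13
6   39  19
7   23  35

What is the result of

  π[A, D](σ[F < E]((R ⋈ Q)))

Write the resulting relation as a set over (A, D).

{(17, 24), (17, 7), (36, 10), (36, 24), (36, 7), (39, 13), (39, 20), (39, 30), (40, 24), (40, 7)}

R ⋈ Q (natural join on B): {(28, 10, 26, 17, 17), (28, 10, 26, 36, 29), (28, 10, 26, 40, 26), (28, 24, 11, 17, 17), (28, 24, 11, 36, 29), (28, 24, 11, 40, 26), (28, 7, 6, 17, 17), (28, 7, 6, 36, 29), (28, 7, 6, 40, 26), (6, 10, 31, 39, 19), (6, 13, 11, 39, 19), (6, 20, 1, 39, 19), (6, 30, 10, 39, 19), (6, 33, 22, 39, 19), (6, 33, 34, 39, 19)}
Selection F < E: {(28, 10, 26, 36, 29), (28, 24, 11, 17, 17), (28, 24, 11, 36, 29), (28, 24, 11, 40, 26), (28, 7, 6, 17, 17), (28, 7, 6, 36, 29), (28, 7, 6, 40, 26), (6, 13, 11, 39, 19), (6, 20, 1, 39, 19), (6, 30, 10, 39, 19)}
π_{A, D} gives {(17, 24), (17, 7), (36, 10), (36, 24), (36, 7), (39, 13), (39, 20), (39, 30), (40, 24), (40, 7)}.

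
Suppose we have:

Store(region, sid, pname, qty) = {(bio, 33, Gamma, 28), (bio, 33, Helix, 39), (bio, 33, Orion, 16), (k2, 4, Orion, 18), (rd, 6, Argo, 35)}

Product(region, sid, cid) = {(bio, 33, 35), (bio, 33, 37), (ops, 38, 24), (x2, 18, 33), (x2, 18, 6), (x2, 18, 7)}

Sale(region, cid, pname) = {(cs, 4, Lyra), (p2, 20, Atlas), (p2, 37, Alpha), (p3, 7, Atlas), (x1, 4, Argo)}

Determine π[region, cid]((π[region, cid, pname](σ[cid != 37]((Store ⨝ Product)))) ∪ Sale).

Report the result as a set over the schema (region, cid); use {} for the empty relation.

{(bio, 35), (cs, 4), (p2, 20), (p2, 37), (p3, 7), (x1, 4)}

Store ⋈ Product (natural join on region, sid): {(bio, 33, Gamma, 28, 35), (bio, 33, Gamma, 28, 37), (bio, 33, Helix, 39, 35), (bio, 33, Helix, 39, 37), (bio, 33, Orion, 16, 35), (bio, 33, Orion, 16, 37)}
Filtering on cid != 37 leaves {(bio, 33, Gamma, 28, 35), (bio, 33, Helix, 39, 35), (bio, 33, Orion, 16, 35)}.
Projecting to region, cid, pname: {(bio, 35, Gamma), (bio, 35, Helix), (bio, 35, Orion)}
Set union of the two operands is {(bio, 35, Gamma), (bio, 35, Helix), (bio, 35, Orion), (cs, 4, Lyra), (p2, 20, Atlas), (p2, 37, Alpha), (p3, 7, Atlas), (x1, 4, Argo)}.
Projecting to region, cid (2 duplicate(s) eliminated): {(bio, 35), (cs, 4), (p2, 20), (p2, 37), (p3, 7), (x1, 4)}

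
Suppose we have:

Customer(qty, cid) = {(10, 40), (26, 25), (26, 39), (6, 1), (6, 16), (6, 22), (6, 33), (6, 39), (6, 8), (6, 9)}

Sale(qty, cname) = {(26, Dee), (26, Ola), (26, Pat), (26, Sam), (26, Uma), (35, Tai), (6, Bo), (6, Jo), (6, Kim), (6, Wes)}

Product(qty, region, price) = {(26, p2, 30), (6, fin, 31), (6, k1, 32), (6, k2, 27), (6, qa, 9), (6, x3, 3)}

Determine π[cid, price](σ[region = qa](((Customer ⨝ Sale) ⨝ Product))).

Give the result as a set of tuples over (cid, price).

{(1, 9), (16, 9), (22, 9), (33, 9), (39, 9), (8, 9), (9, 9)}

Natural join on qty: {(26, 25, Dee), (26, 25, Ola), (26, 25, Pat), (26, 25, Sam), (26, 25, Uma), (26, 39, Dee), (26, 39, Ola), (26, 39, Pat), (26, 39, Sam), (26, 39, Uma), (6, 1, Bo), (6, 1, Jo), (6, 1, Kim), (6, 1, Wes), (6, 16, Bo), (6, 16, Jo), (6, 16, Kim), (6, 16, Wes), (6, 22, Bo), (6, 22, Jo), (6, 22, Kim), (6, 22, Wes), (6, 33, Bo), (6, 33, Jo), (6, 33, Kim), (6, 33, Wes), (6, 39, Bo), (6, 39, Jo), (6, 39, Kim), (6, 39, Wes), (6, 8, Bo), (6, 8, Jo), (6, 8, Kim), (6, 8, Wes), (6, 9, Bo), (6, 9, Jo), (6, 9, Kim), (6, 9, Wes)}
Natural join on qty: {(26, 25, Dee, p2, 30), (26, 25, Ola, p2, 30), (26, 25, Pat, p2, 30), (26, 25, Sam, p2, 30), (26, 25, Uma, p2, 30), (26, 39, Dee, p2, 30), (26, 39, Ola, p2, 30), (26, 39, Pat, p2, 30), (26, 39, Sam, p2, 30), (26, 39, Uma, p2, 30), (6, 1, Bo, fin, 31), (6, 1, Bo, k1, 32), (6, 1, Bo, k2, 27), (6, 1, Bo, qa, 9), (6, 1, Bo, x3, 3), (6, 1, Jo, fin, 31), (6, 1, Jo, k1, 32), (6, 1, Jo, k2, 27), (6, 1, Jo, qa, 9), (6, 1, Jo, x3, 3), (6, 1, Kim, fin, 31), (6, 1, Kim, k1, 32), (6, 1, Kim, k2, 27), (6, 1, Kim, qa, 9), (6, 1, Kim, x3, 3), (6, 1, Wes, fin, 31), (6, 1, Wes, k1, 32), (6, 1, Wes, k2, 27), (6, 1, Wes, qa, 9), (6, 1, Wes, x3, 3), (6, 16, Bo, fin, 31), (6, 16, Bo, k1, 32), (6, 16, Bo, k2, 27), (6, 16, Bo, qa, 9), (6, 16, Bo, x3, 3), (6, 16, Jo, fin, 31), (6, 16, Jo, k1, 32), (6, 16, Jo, k2, 27), (6, 16, Jo, qa, 9), (6, 16, Jo, x3, 3), (6, 16, Kim, fin, 31), (6, 16, Kim, k1, 32), (6, 16, Kim, k2, 27), (6, 16, Kim, qa, 9), (6, 16, Kim, x3, 3), (6, 16, Wes, fin, 31), (6, 16, Wes, k1, 32), (6, 16, Wes, k2, 27), (6, 16, Wes, qa, 9), (6, 16, Wes, x3, 3), (6, 22, Bo, fin, 31), (6, 22, Bo, k1, 32), (6, 22, Bo, k2, 27), (6, 22, Bo, qa, 9), (6, 22, Bo, x3, 3), (6, 22, Jo, fin, 31), (6, 22, Jo, k1, 32), (6, 22, Jo, k2, 27), (6, 22, Jo, qa, 9), (6, 22, Jo, x3, 3), (6, 22, Kim, fin, 31), (6, 22, Kim, k1, 32), (6, 22, Kim, k2, 27), (6, 22, Kim, qa, 9), (6, 22, Kim, x3, 3), (6, 22, Wes, fin, 31), (6, 22, Wes, k1, 32), (6, 22, Wes, k2, 27), (6, 22, Wes, qa, 9), (6, 22, Wes, x3, 3), (6, 33, Bo, fin, 31), (6, 33, Bo, k1, 32), (6, 33, Bo, k2, 27), (6, 33, Bo, qa, 9), (6, 33, Bo, x3, 3), (6, 33, Jo, fin, 31), (6, 33, Jo, k1, 32), (6, 33, Jo, k2, 27), (6, 33, Jo, qa, 9), (6, 33, Jo, x3, 3), (6, 33, Kim, fin, 31), (6, 33, Kim, k1, 32), (6, 33, Kim, k2, 27), (6, 33, Kim, qa, 9), (6, 33, Kim, x3, 3), (6, 33, Wes, fin, 31), (6, 33, Wes, k1, 32), (6, 33, Wes, k2, 27), (6, 33, Wes, qa, 9), (6, 33, Wes, x3, 3), (6, 39, Bo, fin, 31), (6, 39, Bo, k1, 32), (6, 39, Bo, k2, 27), (6, 39, Bo, qa, 9), (6, 39, Bo, x3, 3), (6, 39, Jo, fin, 31), (6, 39, Jo, k1, 32), (6, 39, Jo, k2, 27), (6, 39, Jo, qa, 9), (6, 39, Jo, x3, 3), (6, 39, Kim, fin, 31), (6, 39, Kim, k1, 32), (6, 39, Kim, k2, 27), (6, 39, Kim, qa, 9), (6, 39, Kim, x3, 3), (6, 39, Wes, fin, 31), (6, 39, Wes, k1, 32), (6, 39, Wes, k2, 27), (6, 39, Wes, qa, 9), (6, 39, Wes, x3, 3), (6, 8, Bo, fin, 31), (6, 8, Bo, k1, 32), (6, 8, Bo, k2, 27), (6, 8, Bo, qa, 9), (6, 8, Bo, x3, 3), (6, 8, Jo, fin, 31), (6, 8, Jo, k1, 32), (6, 8, Jo, k2, 27), (6, 8, Jo, qa, 9), (6, 8, Jo, x3, 3), (6, 8, Kim, fin, 31), (6, 8, Kim, k1, 32), (6, 8, Kim, k2, 27), (6, 8, Kim, qa, 9), (6, 8, Kim, x3, 3), (6, 8, Wes, fin, 31), (6, 8, Wes, k1, 32), (6, 8, Wes, k2, 27), (6, 8, Wes, qa, 9), (6, 8, Wes, x3, 3), (6, 9, Bo, fin, 31), (6, 9, Bo, k1, 32), (6, 9, Bo, k2, 27), (6, 9, Bo, qa, 9), (6, 9, Bo, x3, 3), (6, 9, Jo, fin, 31), (6, 9, Jo, k1, 32), (6, 9, Jo, k2, 27), (6, 9, Jo, qa, 9), (6, 9, Jo, x3, 3), (6, 9, Kim, fin, 31), (6, 9, Kim, k1, 32), (6, 9, Kim, k2, 27), (6, 9, Kim, qa, 9), (6, 9, Kim, x3, 3), (6, 9, Wes, fin, 31), (6, 9, Wes, k1, 32), (6, 9, Wes, k2, 27), (6, 9, Wes, qa, 9), (6, 9, Wes, x3, 3)}
σ[region = qa]: keep tuples satisfying region = qa → {(6, 1, Bo, qa, 9), (6, 1, Jo, qa, 9), (6, 1, Kim, qa, 9), (6, 1, Wes, qa, 9), (6, 16, Bo, qa, 9), (6, 16, Jo, qa, 9), (6, 16, Kim, qa, 9), (6, 16, Wes, qa, 9), (6, 22, Bo, qa, 9), (6, 22, Jo, qa, 9), (6, 22, Kim, qa, 9), (6, 22, Wes, qa, 9), (6, 33, Bo, qa, 9), (6, 33, Jo, qa, 9), (6, 33, Kim, qa, 9), (6, 33, Wes, qa, 9), (6, 39, Bo, qa, 9), (6, 39, Jo, qa, 9), (6, 39, Kim, qa, 9), (6, 39, Wes, qa, 9), (6, 8, Bo, qa, 9), (6, 8, Jo, qa, 9), (6, 8, Kim, qa, 9), (6, 8, Wes, qa, 9), (6, 9, Bo, qa, 9), (6, 9, Jo, qa, 9), (6, 9, Kim, qa, 9), (6, 9, Wes, qa, 9)}
π[cid, price]: project onto (cid, price) (21 duplicate(s) eliminated) → {(1, 9), (16, 9), (22, 9), (33, 9), (39, 9), (8, 9), (9, 9)}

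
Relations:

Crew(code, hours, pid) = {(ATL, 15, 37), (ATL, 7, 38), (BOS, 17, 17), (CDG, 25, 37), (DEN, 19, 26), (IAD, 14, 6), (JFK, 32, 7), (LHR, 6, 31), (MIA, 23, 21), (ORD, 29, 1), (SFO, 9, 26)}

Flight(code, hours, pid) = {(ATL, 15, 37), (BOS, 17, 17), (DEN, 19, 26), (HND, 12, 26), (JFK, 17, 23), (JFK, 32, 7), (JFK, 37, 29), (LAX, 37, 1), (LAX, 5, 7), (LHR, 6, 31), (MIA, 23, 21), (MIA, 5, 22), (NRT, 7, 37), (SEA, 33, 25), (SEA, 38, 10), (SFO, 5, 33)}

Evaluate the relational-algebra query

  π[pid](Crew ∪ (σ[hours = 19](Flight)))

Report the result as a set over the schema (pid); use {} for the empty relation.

{1, 17, 21, 26, 31, 37, 38, 6, 7}

Apply σ_{hours = 19}; surviving tuples: {(DEN, 19, 26)}
Union: {(ATL, 15, 37), (ATL, 7, 38), (BOS, 17, 17), (CDG, 25, 37), (DEN, 19, 26), (IAD, 14, 6), (JFK, 32, 7), (LHR, 6, 31), (MIA, 23, 21), (ORD, 29, 1), (SFO, 9, 26)} with {(DEN, 19, 26)} → {(ATL, 15, 37), (ATL, 7, 38), (BOS, 17, 17), (CDG, 25, 37), (DEN, 19, 26), (IAD, 14, 6), (JFK, 32, 7), (LHR, 6, 31), (MIA, 23, 21), (ORD, 29, 1), (SFO, 9, 26)}
π[pid]: project onto (pid) (2 duplicate(s) eliminated) → {1, 17, 21, 26, 31, 37, 38, 6, 7}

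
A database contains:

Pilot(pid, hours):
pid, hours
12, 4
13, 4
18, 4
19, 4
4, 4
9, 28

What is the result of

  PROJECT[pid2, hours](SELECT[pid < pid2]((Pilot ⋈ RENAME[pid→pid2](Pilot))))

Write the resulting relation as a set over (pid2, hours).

ρ[pid→pid2]: schema becomes (pid2, hours); tuples unchanged.
Joining Pilot and RENAME[pid→pid2](Pilot) on hours yields {(12, 4, 12), (12, 4, 13), (12, 4, 18), (12, 4, 19), (12, 4, 4), (13, 4, 12), (13, 4, 13), (13, 4, 18), (13, 4, 19), (13, 4, 4), (18, 4, 12), (18, 4, 13), (18, 4, 18), (18, 4, 19), (18, 4, 4), (19, 4, 12), (19, 4, 13), (19, 4, 18), (19, 4, 19), (19, 4, 4), (4, 4, 12), (4, 4, 13), (4, 4, 18), (4, 4, 19), (4, 4, 4), (9, 28, 9)}.
Apply σ_{pid < pid2}; surviving tuples: {(12, 4, 13), (12, 4, 18), (12, 4, 19), (13, 4, 18), (13, 4, 19), (18, 4, 19), (4, 4, 12), (4, 4, 13), (4, 4, 18), (4, 4, 19)}
π_{pid2, hours} gives {(12, 4), (13, 4), (18, 4), (19, 4)} (6 duplicate(s) eliminated).

{(12, 4), (13, 4), (18, 4), (19, 4)}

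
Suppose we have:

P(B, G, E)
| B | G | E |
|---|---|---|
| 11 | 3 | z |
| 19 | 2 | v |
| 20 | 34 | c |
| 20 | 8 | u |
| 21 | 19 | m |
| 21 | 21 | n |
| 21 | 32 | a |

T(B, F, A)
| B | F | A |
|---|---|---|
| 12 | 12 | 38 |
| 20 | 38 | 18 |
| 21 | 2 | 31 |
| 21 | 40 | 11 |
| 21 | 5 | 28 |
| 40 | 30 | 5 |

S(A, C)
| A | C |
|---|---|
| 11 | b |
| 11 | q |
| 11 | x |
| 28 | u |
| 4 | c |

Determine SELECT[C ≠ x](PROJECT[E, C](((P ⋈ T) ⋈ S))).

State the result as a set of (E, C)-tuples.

Natural join on B: {(20, 34, c, 38, 18), (20, 8, u, 38, 18), (21, 19, m, 2, 31), (21, 19, m, 40, 11), (21, 19, m, 5, 28), (21, 21, n, 2, 31), (21, 21, n, 40, 11), (21, 21, n, 5, 28), (21, 32, a, 2, 31), (21, 32, a, 40, 11), (21, 32, a, 5, 28)}
Natural join on A: {(21, 19, m, 40, 11, b), (21, 19, m, 40, 11, q), (21, 19, m, 40, 11, x), (21, 19, m, 5, 28, u), (21, 21, n, 40, 11, b), (21, 21, n, 40, 11, q), (21, 21, n, 40, 11, x), (21, 21, n, 5, 28, u), (21, 32, a, 40, 11, b), (21, 32, a, 40, 11, q), (21, 32, a, 40, 11, x), (21, 32, a, 5, 28, u)}
Keep only column(s) E, C: {(a, b), (a, q), (a, u), (a, x), (m, b), (m, q), (m, u), (m, x), (n, b), (n, q), (n, u), (n, x)}
Apply σ_{C ≠ x}; surviving tuples: {(a, b), (a, q), (a, u), (m, b), (m, q), (m, u), (n, b), (n, q), (n, u)}

{(a, b), (a, q), (a, u), (m, b), (m, q), (m, u), (n, b), (n, q), (n, u)}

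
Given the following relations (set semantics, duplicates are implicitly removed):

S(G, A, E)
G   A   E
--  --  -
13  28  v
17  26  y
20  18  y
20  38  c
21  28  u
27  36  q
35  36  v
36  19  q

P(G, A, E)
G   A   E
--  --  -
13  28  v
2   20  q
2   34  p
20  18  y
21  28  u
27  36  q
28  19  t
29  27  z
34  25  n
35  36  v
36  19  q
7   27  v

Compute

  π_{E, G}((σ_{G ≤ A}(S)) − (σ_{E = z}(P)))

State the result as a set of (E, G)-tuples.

Filtering on G ≤ A leaves {(13, 28, v), (17, 26, y), (20, 38, c), (21, 28, u), (27, 36, q), (35, 36, v)}.
Filtering on E = z leaves {(29, 27, z)}.
Difference: {(13, 28, v), (17, 26, y), (20, 38, c), (21, 28, u), (27, 36, q), (35, 36, v)} with {(29, 27, z)} → {(13, 28, v), (17, 26, y), (20, 38, c), (21, 28, u), (27, 36, q), (35, 36, v)}
π[E, G]: project onto (E, G) → {(c, 20), (q, 27), (u, 21), (v, 13), (v, 35), (y, 17)}

{(c, 20), (q, 27), (u, 21), (v, 13), (v, 35), (y, 17)}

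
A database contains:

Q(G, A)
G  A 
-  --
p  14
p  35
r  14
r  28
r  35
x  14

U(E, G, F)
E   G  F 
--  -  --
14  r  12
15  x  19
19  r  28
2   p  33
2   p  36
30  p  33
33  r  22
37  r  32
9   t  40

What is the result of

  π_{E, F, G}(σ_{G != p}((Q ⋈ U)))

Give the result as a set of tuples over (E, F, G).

{(14, 12, r), (15, 19, x), (19, 28, r), (33, 22, r), (37, 32, r)}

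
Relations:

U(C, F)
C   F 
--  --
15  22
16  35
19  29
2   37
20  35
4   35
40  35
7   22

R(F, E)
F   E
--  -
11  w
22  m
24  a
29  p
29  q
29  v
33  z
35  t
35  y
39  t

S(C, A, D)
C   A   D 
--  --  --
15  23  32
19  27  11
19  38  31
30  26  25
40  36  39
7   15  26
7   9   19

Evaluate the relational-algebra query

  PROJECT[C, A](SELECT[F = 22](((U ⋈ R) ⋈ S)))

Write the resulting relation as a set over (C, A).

U ⋈ R (natural join on F): {(15, 22, m), (16, 35, t), (16, 35, y), (19, 29, p), (19, 29, q), (19, 29, v), (20, 35, t), (20, 35, y), (4, 35, t), (4, 35, y), (40, 35, t), (40, 35, y), (7, 22, m)}
(U ⋈ R) ⋈ S (natural join on C): {(15, 22, m, 23, 32), (19, 29, p, 27, 11), (19, 29, p, 38, 31), (19, 29, q, 27, 11), (19, 29, q, 38, 31), (19, 29, v, 27, 11), (19, 29, v, 38, 31), (40, 35, t, 36, 39), (40, 35, y, 36, 39), (7, 22, m, 15, 26), (7, 22, m, 9, 19)}
Selection F = 22: {(15, 22, m, 23, 32), (7, 22, m, 15, 26), (7, 22, m, 9, 19)}
π[C, A]: project onto (C, A) → {(15, 23), (7, 15), (7, 9)}

{(15, 23), (7, 15), (7, 9)}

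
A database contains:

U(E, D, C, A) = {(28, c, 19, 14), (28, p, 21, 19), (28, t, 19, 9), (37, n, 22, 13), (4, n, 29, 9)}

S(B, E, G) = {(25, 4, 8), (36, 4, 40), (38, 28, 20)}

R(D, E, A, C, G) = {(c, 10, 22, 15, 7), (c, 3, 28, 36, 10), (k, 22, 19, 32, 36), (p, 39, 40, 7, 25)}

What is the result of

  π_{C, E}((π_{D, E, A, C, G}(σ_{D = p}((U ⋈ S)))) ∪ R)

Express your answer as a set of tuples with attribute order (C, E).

U ⋈ S (natural join on E): {(28, c, 19, 14, 38, 20), (28, p, 21, 19, 38, 20), (28, t, 19, 9, 38, 20), (4, n, 29, 9, 25, 8), (4, n, 29, 9, 36, 40)}
Apply σ_{D = p}; surviving tuples: {(28, p, 21, 19, 38, 20)}
π[D, E, A, C, G]: project onto (D, E, A, C, G) → {(p, 28, 19, 21, 20)}
Set union of the two operands is {(c, 10, 22, 15, 7), (c, 3, 28, 36, 10), (k, 22, 19, 32, 36), (p, 28, 19, 21, 20), (p, 39, 40, 7, 25)}.
π[C, E]: project onto (C, E) → {(15, 10), (21, 28), (32, 22), (36, 3), (7, 39)}

{(15, 10), (21, 28), (32, 22), (36, 3), (7, 39)}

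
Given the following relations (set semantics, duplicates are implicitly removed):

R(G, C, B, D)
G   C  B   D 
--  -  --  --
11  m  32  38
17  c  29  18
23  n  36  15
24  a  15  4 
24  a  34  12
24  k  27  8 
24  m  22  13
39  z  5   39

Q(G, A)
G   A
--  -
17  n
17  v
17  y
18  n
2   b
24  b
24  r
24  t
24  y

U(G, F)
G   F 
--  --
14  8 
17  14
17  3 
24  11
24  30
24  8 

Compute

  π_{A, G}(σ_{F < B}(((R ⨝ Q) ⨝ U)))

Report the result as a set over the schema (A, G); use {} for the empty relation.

Natural join on G: {(17, c, 29, 18, n), (17, c, 29, 18, v), (17, c, 29, 18, y), (24, a, 15, 4, b), (24, a, 15, 4, r), (24, a, 15, 4, t), (24, a, 15, 4, y), (24, a, 34, 12, b), (24, a, 34, 12, r), (24, a, 34, 12, t), (24, a, 34, 12, y), (24, k, 27, 8, b), (24, k, 27, 8, r), (24, k, 27, 8, t), (24, k, 27, 8, y), (24, m, 22, 13, b), (24, m, 22, 13, r), (24, m, 22, 13, t), (24, m, 22, 13, y)}
Natural join on G: {(17, c, 29, 18, n, 14), (17, c, 29, 18, n, 3), (17, c, 29, 18, v, 14), (17, c, 29, 18, v, 3), (17, c, 29, 18, y, 14), (17, c, 29, 18, y, 3), (24, a, 15, 4, b, 11), (24, a, 15, 4, b, 30), (24, a, 15, 4, b, 8), (24, a, 15, 4, r, 11), (24, a, 15, 4, r, 30), (24, a, 15, 4, r, 8), (24, a, 15, 4, t, 11), (24, a, 15, 4, t, 30), (24, a, 15, 4, t, 8), (24, a, 15, 4, y, 11), (24, a, 15, 4, y, 30), (24, a, 15, 4, y, 8), (24, a, 34, 12, b, 11), (24, a, 34, 12, b, 30), (24, a, 34, 12, b, 8), (24, a, 34, 12, r, 11), (24, a, 34, 12, r, 30), (24, a, 34, 12, r, 8), (24, a, 34, 12, t, 11), (24, a, 34, 12, t, 30), (24, a, 34, 12, t, 8), (24, a, 34, 12, y, 11), (24, a, 34, 12, y, 30), (24, a, 34, 12, y, 8), (24, k, 27, 8, b, 11), (24, k, 27, 8, b, 30), (24, k, 27, 8, b, 8), (24, k, 27, 8, r, 11), (24, k, 27, 8, r, 30), (24, k, 27, 8, r, 8), (24, k, 27, 8, t, 11), (24, k, 27, 8, t, 30), (24, k, 27, 8, t, 8), (24, k, 27, 8, y, 11), (24, k, 27, 8, y, 30), (24, k, 27, 8, y, 8), (24, m, 22, 13, b, 11), (24, m, 22, 13, b, 30), (24, m, 22, 13, b, 8), (24, m, 22, 13, r, 11), (24, m, 22, 13, r, 30), (24, m, 22, 13, r, 8), (24, m, 22, 13, t, 11), (24, m, 22, 13, t, 30), (24, m, 22, 13, t, 8), (24, m, 22, 13, y, 11), (24, m, 22, 13, y, 30), (24, m, 22, 13, y, 8)}
Selection F < B: {(17, c, 29, 18, n, 14), (17, c, 29, 18, n, 3), (17, c, 29, 18, v, 14), (17, c, 29, 18, v, 3), (17, c, 29, 18, y, 14), (17, c, 29, 18, y, 3), (24, a, 15, 4, b, 11), (24, a, 15, 4, b, 8), (24, a, 15, 4, r, 11), (24, a, 15, 4, r, 8), (24, a, 15, 4, t, 11), (24, a, 15, 4, t, 8), (24, a, 15, 4, y, 11), (24, a, 15, 4, y, 8), (24, a, 34, 12, b, 11), (24, a, 34, 12, b, 30), (24, a, 34, 12, b, 8), (24, a, 34, 12, r, 11), (24, a, 34, 12, r, 30), (24, a, 34, 12, r, 8), (24, a, 34, 12, t, 11), (24, a, 34, 12, t, 30), (24, a, 34, 12, t, 8), (24, a, 34, 12, y, 11), (24, a, 34, 12, y, 30), (24, a, 34, 12, y, 8), (24, k, 27, 8, b, 11), (24, k, 27, 8, b, 8), (24, k, 27, 8, r, 11), (24, k, 27, 8, r, 8), (24, k, 27, 8, t, 11), (24, k, 27, 8, t, 8), (24, k, 27, 8, y, 11), (24, k, 27, 8, y, 8), (24, m, 22, 13, b, 11), (24, m, 22, 13, b, 8), (24, m, 22, 13, r, 11), (24, m, 22, 13, r, 8), (24, m, 22, 13, t, 11), (24, m, 22, 13, t, 8), (24, m, 22, 13, y, 11), (24, m, 22, 13, y, 8)}
π_{A, G} gives {(b, 24), (n, 17), (r, 24), (t, 24), (v, 17), (y, 17), (y, 24)} (35 duplicate(s) eliminated).

{(b, 24), (n, 17), (r, 24), (t, 24), (v, 17), (y, 17), (y, 24)}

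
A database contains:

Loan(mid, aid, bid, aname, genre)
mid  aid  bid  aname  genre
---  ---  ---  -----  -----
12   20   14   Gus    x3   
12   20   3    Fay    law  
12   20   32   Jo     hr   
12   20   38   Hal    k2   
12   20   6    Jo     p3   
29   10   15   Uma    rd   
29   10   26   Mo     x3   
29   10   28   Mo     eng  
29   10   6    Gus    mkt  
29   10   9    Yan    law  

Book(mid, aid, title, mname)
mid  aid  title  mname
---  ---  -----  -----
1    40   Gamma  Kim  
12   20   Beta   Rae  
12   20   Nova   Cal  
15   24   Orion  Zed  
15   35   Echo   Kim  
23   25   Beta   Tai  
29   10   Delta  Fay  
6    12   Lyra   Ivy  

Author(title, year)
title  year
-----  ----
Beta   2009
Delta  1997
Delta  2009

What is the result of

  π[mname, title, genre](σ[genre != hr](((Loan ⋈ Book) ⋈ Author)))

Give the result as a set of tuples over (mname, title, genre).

Natural join on mid, aid: {(12, 20, 14, Gus, x3, Beta, Rae), (12, 20, 14, Gus, x3, Nova, Cal), (12, 20, 3, Fay, law, Beta, Rae), (12, 20, 3, Fay, law, Nova, Cal), (12, 20, 32, Jo, hr, Beta, Rae), (12, 20, 32, Jo, hr, Nova, Cal), (12, 20, 38, Hal, k2, Beta, Rae), (12, 20, 38, Hal, k2, Nova, Cal), (12, 20, 6, Jo, p3, Beta, Rae), (12, 20, 6, Jo, p3, Nova, Cal), (29, 10, 15, Uma, rd, Delta, Fay), (29, 10, 26, Mo, x3, Delta, Fay), (29, 10, 28, Mo, eng, Delta, Fay), (29, 10, 6, Gus, mkt, Delta, Fay), (29, 10, 9, Yan, law, Delta, Fay)}
Natural join on title: {(12, 20, 14, Gus, x3, Beta, Rae, 2009), (12, 20, 3, Fay, law, Beta, Rae, 2009), (12, 20, 32, Jo, hr, Beta, Rae, 2009), (12, 20, 38, Hal, k2, Beta, Rae, 2009), (12, 20, 6, Jo, p3, Beta, Rae, 2009), (29, 10, 15, Uma, rd, Delta, Fay, 1997), (29, 10, 15, Uma, rd, Delta, Fay, 2009), (29, 10, 26, Mo, x3, Delta, Fay, 1997), (29, 10, 26, Mo, x3, Delta, Fay, 2009), (29, 10, 28, Mo, eng, Delta, Fay, 1997), (29, 10, 28, Mo, eng, Delta, Fay, 2009), (29, 10, 6, Gus, mkt, Delta, Fay, 1997), (29, 10, 6, Gus, mkt, Delta, Fay, 2009), (29, 10, 9, Yan, law, Delta, Fay, 1997), (29, 10, 9, Yan, law, Delta, Fay, 2009)}
Apply σ_{genre != hr}; surviving tuples: {(12, 20, 14, Gus, x3, Beta, Rae, 2009), (12, 20, 3, Fay, law, Beta, Rae, 2009), (12, 20, 38, Hal, k2, Beta, Rae, 2009), (12, 20, 6, Jo, p3, Beta, Rae, 2009), (29, 10, 15, Uma, rd, Delta, Fay, 1997), (29, 10, 15, Uma, rd, Delta, Fay, 2009), (29, 10, 26, Mo, x3, Delta, Fay, 1997), (29, 10, 26, Mo, x3, Delta, Fay, 2009), (29, 10, 28, Mo, eng, Delta, Fay, 1997), (29, 10, 28, Mo, eng, Delta, Fay, 2009), (29, 10, 6, Gus, mkt, Delta, Fay, 1997), (29, 10, 6, Gus, mkt, Delta, Fay, 2009), (29, 10, 9, Yan, law, Delta, Fay, 1997), (29, 10, 9, Yan, law, Delta, Fay, 2009)}
Keep only column(s) mname, title, genre (5 duplicate(s) eliminated): {(Fay, Delta, eng), (Fay, Delta, law), (Fay, Delta, mkt), (Fay, Delta, rd), (Fay, Delta, x3), (Rae, Beta, k2), (Rae, Beta, law), (Rae, Beta, p3), (Rae, Beta, x3)}

{(Fay, Delta, eng), (Fay, Delta, law), (Fay, Delta, mkt), (Fay, Delta, rd), (Fay, Delta, x3), (Rae, Beta, k2), (Rae, Beta, law), (Rae, Beta, p3), (Rae, Beta, x3)}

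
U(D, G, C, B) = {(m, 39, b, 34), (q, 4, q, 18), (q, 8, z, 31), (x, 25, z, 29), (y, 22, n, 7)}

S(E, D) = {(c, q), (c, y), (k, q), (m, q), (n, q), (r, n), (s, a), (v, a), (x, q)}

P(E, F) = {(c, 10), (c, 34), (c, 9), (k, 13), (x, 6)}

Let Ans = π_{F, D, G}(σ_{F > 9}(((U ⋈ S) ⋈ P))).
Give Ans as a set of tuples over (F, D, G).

Natural join on D: {(q, 4, q, 18, c), (q, 4, q, 18, k), (q, 4, q, 18, m), (q, 4, q, 18, n), (q, 4, q, 18, x), (q, 8, z, 31, c), (q, 8, z, 31, k), (q, 8, z, 31, m), (q, 8, z, 31, n), (q, 8, z, 31, x), (y, 22, n, 7, c)}
Natural join on E: {(q, 4, q, 18, c, 10), (q, 4, q, 18, c, 34), (q, 4, q, 18, c, 9), (q, 4, q, 18, k, 13), (q, 4, q, 18, x, 6), (q, 8, z, 31, c, 10), (q, 8, z, 31, c, 34), (q, 8, z, 31, c, 9), (q, 8, z, 31, k, 13), (q, 8, z, 31, x, 6), (y, 22, n, 7, c, 10), (y, 22, n, 7, c, 34), (y, 22, n, 7, c, 9)}
Selection F > 9: {(q, 4, q, 18, c, 10), (q, 4, q, 18, c, 34), (q, 4, q, 18, k, 13), (q, 8, z, 31, c, 10), (q, 8, z, 31, c, 34), (q, 8, z, 31, k, 13), (y, 22, n, 7, c, 10), (y, 22, n, 7, c, 34)}
π_{F, D, G} gives {(10, q, 4), (10, q, 8), (10, y, 22), (13, q, 4), (13, q, 8), (34, q, 4), (34, q, 8), (34, y, 22)}.

{(10, q, 4), (10, q, 8), (10, y, 22), (13, q, 4), (13, q, 8), (34, q, 4), (34, q, 8), (34, y, 22)}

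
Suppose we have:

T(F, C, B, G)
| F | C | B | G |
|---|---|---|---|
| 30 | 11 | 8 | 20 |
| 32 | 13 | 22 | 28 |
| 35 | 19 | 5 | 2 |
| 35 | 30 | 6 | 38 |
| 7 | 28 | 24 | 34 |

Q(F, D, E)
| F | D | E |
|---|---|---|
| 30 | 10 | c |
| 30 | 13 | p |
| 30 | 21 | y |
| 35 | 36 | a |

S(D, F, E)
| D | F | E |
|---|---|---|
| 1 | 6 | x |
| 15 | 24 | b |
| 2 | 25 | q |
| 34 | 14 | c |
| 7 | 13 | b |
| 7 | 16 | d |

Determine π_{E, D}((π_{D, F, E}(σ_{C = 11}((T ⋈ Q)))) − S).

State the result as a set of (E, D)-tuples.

Joining T and Q on F yields {(30, 11, 8, 20, 10, c), (30, 11, 8, 20, 13, p), (30, 11, 8, 20, 21, y), (35, 19, 5, 2, 36, a), (35, 30, 6, 38, 36, a)}.
Filtering on C = 11 leaves {(30, 11, 8, 20, 10, c), (30, 11, 8, 20, 13, p), (30, 11, 8, 20, 21, y)}.
π_{D, F, E} gives {(10, 30, c), (13, 30, p), (21, 30, y)}.
Set difference of the two operands is {(10, 30, c), (13, 30, p), (21, 30, y)}.
π_{E, D} gives {(c, 10), (p, 13), (y, 21)}.

{(c, 10), (p, 13), (y, 21)}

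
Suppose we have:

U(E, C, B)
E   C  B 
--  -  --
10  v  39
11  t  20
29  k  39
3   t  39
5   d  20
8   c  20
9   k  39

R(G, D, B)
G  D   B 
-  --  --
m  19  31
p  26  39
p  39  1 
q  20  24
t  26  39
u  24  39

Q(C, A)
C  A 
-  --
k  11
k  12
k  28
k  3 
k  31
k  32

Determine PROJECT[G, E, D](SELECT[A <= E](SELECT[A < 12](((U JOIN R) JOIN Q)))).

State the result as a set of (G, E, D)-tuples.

Joining U and R on B yields {(10, v, 39, p, 26), (10, v, 39, t, 26), (10, v, 39, u, 24), (29, k, 39, p, 26), (29, k, 39, t, 26), (29, k, 39, u, 24), (3, t, 39, p, 26), (3, t, 39, t, 26), (3, t, 39, u, 24), (9, k, 39, p, 26), (9, k, 39, t, 26), (9, k, 39, u, 24)}.
Joining (U JOIN R) and Q on C yields {(29, k, 39, p, 26, 11), (29, k, 39, p, 26, 12), (29, k, 39, p, 26, 28), (29, k, 39, p, 26, 3), (29, k, 39, p, 26, 31), (29, k, 39, p, 26, 32), (29, k, 39, t, 26, 11), (29, k, 39, t, 26, 12), (29, k, 39, t, 26, 28), (29, k, 39, t, 26, 3), (29, k, 39, t, 26, 31), (29, k, 39, t, 26, 32), (29, k, 39, u, 24, 11), (29, k, 39, u, 24, 12), (29, k, 39, u, 24, 28), (29, k, 39, u, 24, 3), (29, k, 39, u, 24, 31), (29, k, 39, u, 24, 32), (9, k, 39, p, 26, 11), (9, k, 39, p, 26, 12), (9, k, 39, p, 26, 28), (9, k, 39, p, 26, 3), (9, k, 39, p, 26, 31), (9, k, 39, p, 26, 32), (9, k, 39, t, 26, 11), (9, k, 39, t, 26, 12), (9, k, 39, t, 26, 28), (9, k, 39, t, 26, 3), (9, k, 39, t, 26, 31), (9, k, 39, t, 26, 32), (9, k, 39, u, 24, 11), (9, k, 39, u, 24, 12), (9, k, 39, u, 24, 28), (9, k, 39, u, 24, 3), (9, k, 39, u, 24, 31), (9, k, 39, u, 24, 32)}.
σ[A < 12]: keep tuples satisfying A < 12 → {(29, k, 39, p, 26, 11), (29, k, 39, p, 26, 3), (29, k, 39, t, 26, 11), (29, k, 39, t, 26, 3), (29, k, 39, u, 24, 11), (29, k, 39, u, 24, 3), (9, k, 39, p, 26, 11), (9, k, 39, p, 26, 3), (9, k, 39, t, 26, 11), (9, k, 39, t, 26, 3), (9, k, 39, u, 24, 11), (9, k, 39, u, 24, 3)}
σ[A <= E]: keep tuples satisfying A <= E → {(29, k, 39, p, 26, 11), (29, k, 39, p, 26, 3), (29, k, 39, t, 26, 11), (29, k, 39, t, 26, 3), (29, k, 39, u, 24, 11), (29, k, 39, u, 24, 3), (9, k, 39, p, 26, 3), (9, k, 39, t, 26, 3), (9, k, 39, u, 24, 3)}
π_{G, E, D} gives {(p, 29, 26), (p, 9, 26), (t, 29, 26), (t, 9, 26), (u, 29, 24), (u, 9, 24)} (3 duplicate(s) eliminated).

{(p, 29, 26), (p, 9, 26), (t, 29, 26), (t, 9, 26), (u, 29, 24), (u, 9, 24)}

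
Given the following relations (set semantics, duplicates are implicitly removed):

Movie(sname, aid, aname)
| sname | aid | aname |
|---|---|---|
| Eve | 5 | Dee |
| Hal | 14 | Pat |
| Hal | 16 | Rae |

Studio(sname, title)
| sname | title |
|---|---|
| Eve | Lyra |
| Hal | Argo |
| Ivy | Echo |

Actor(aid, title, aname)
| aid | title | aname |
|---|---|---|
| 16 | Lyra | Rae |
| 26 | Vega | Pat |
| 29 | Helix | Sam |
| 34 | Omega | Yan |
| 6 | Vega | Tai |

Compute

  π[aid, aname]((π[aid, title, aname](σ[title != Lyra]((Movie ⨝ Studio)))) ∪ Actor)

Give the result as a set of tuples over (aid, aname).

Movie ⋈ Studio (natural join on sname): {(Eve, 5, Dee, Lyra), (Hal, 14, Pat, Argo), (Hal, 16, Rae, Argo)}
Apply σ_{title != Lyra}; surviving tuples: {(Hal, 14, Pat, Argo), (Hal, 16, Rae, Argo)}
Projecting to aid, title, aname: {(14, Argo, Pat), (16, Argo, Rae)}
Union: {(14, Argo, Pat), (16, Argo, Rae)} with {(16, Lyra, Rae), (26, Vega, Pat), (29, Helix, Sam), (34, Omega, Yan), (6, Vega, Tai)} → {(14, Argo, Pat), (16, Argo, Rae), (16, Lyra, Rae), (26, Vega, Pat), (29, Helix, Sam), (34, Omega, Yan), (6, Vega, Tai)}
Projecting to aid, aname (1 duplicate(s) eliminated): {(14, Pat), (16, Rae), (26, Pat), (29, Sam), (34, Yan), (6, Tai)}

{(14, Pat), (16, Rae), (26, Pat), (29, Sam), (34, Yan), (6, Tai)}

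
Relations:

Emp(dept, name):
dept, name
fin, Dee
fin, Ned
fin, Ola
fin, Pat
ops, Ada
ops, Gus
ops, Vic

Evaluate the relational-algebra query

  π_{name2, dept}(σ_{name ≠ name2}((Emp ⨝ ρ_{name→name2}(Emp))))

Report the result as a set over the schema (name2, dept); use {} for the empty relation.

ρ[name→name2]: schema becomes (dept, name2); tuples unchanged.
Natural join on dept: {(fin, Dee, Dee), (fin, Dee, Ned), (fin, Dee, Ola), (fin, Dee, Pat), (fin, Ned, Dee), (fin, Ned, Ned), (fin, Ned, Ola), (fin, Ned, Pat), (fin, Ola, Dee), (fin, Ola, Ned), (fin, Ola, Ola), (fin, Ola, Pat), (fin, Pat, Dee), (fin, Pat, Ned), (fin, Pat, Ola), (fin, Pat, Pat), (ops, Ada, Ada), (ops, Ada, Gus), (ops, Ada, Vic), (ops, Gus, Ada), (ops, Gus, Gus), (ops, Gus, Vic), (ops, Vic, Ada), (ops, Vic, Gus), (ops, Vic, Vic)}
Apply σ_{name ≠ name2}; surviving tuples: {(fin, Dee, Ned), (fin, Dee, Ola), (fin, Dee, Pat), (fin, Ned, Dee), (fin, Ned, Ola), (fin, Ned, Pat), (fin, Ola, Dee), (fin, Ola, Ned), (fin, Ola, Pat), (fin, Pat, Dee), (fin, Pat, Ned), (fin, Pat, Ola), (ops, Ada, Gus), (ops, Ada, Vic), (ops, Gus, Ada), (ops, Gus, Vic), (ops, Vic, Ada), (ops, Vic, Gus)}
π_{name2, dept} gives {(Ada, ops), (Dee, fin), (Gus, ops), (Ned, fin), (Ola, fin), (Pat, fin), (Vic, ops)} (11 duplicate(s) eliminated).

{(Ada, ops), (Dee, fin), (Gus, ops), (Ned, fin), (Ola, fin), (Pat, fin), (Vic, ops)}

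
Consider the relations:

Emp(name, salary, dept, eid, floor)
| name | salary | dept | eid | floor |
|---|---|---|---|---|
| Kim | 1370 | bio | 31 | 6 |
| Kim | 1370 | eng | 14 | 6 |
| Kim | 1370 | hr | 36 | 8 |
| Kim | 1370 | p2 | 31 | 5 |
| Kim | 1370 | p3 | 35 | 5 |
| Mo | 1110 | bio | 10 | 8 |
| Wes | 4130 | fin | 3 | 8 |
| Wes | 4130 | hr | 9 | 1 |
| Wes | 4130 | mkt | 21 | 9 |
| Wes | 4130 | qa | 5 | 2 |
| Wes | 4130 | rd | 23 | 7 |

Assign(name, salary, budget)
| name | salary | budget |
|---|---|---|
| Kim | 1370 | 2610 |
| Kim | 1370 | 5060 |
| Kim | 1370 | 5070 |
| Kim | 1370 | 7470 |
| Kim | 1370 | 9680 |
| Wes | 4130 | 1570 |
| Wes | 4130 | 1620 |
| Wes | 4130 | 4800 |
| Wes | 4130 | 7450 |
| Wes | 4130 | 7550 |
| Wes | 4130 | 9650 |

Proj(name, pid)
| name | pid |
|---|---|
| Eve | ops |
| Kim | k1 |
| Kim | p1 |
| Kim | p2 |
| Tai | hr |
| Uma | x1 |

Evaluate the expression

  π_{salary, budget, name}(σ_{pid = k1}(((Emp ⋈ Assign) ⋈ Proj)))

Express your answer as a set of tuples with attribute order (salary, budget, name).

{(1370, 2610, Kim), (1370, 5060, Kim), (1370, 5070, Kim), (1370, 7470, Kim), (1370, 9680, Kim)}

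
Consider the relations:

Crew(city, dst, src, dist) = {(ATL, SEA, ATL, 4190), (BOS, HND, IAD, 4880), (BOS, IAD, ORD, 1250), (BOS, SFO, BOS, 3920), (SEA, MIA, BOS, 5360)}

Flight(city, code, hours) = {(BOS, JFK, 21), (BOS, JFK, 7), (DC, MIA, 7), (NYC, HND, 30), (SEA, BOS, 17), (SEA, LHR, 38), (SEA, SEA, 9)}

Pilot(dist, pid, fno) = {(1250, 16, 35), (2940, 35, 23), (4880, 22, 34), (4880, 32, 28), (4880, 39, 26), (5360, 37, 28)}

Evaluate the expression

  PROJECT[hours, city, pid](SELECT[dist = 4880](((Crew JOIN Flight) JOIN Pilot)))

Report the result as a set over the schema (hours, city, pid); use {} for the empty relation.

{(21, BOS, 22), (21, BOS, 32), (21, BOS, 39), (7, BOS, 22), (7, BOS, 32), (7, BOS, 39)}

Natural join on city: {(BOS, HND, IAD, 4880, JFK, 21), (BOS, HND, IAD, 4880, JFK, 7), (BOS, IAD, ORD, 1250, JFK, 21), (BOS, IAD, ORD, 1250, JFK, 7), (BOS, SFO, BOS, 3920, JFK, 21), (BOS, SFO, BOS, 3920, JFK, 7), (SEA, MIA, BOS, 5360, BOS, 17), (SEA, MIA, BOS, 5360, LHR, 38), (SEA, MIA, BOS, 5360, SEA, 9)}
Natural join on dist: {(BOS, HND, IAD, 4880, JFK, 21, 22, 34), (BOS, HND, IAD, 4880, JFK, 21, 32, 28), (BOS, HND, IAD, 4880, JFK, 21, 39, 26), (BOS, HND, IAD, 4880, JFK, 7, 22, 34), (BOS, HND, IAD, 4880, JFK, 7, 32, 28), (BOS, HND, IAD, 4880, JFK, 7, 39, 26), (BOS, IAD, ORD, 1250, JFK, 21, 16, 35), (BOS, IAD, ORD, 1250, JFK, 7, 16, 35), (SEA, MIA, BOS, 5360, BOS, 17, 37, 28), (SEA, MIA, BOS, 5360, LHR, 38, 37, 28), (SEA, MIA, BOS, 5360, SEA, 9, 37, 28)}
Apply σ_{dist = 4880}; surviving tuples: {(BOS, HND, IAD, 4880, JFK, 21, 22, 34), (BOS, HND, IAD, 4880, JFK, 21, 32, 28), (BOS, HND, IAD, 4880, JFK, 21, 39, 26), (BOS, HND, IAD, 4880, JFK, 7, 22, 34), (BOS, HND, IAD, 4880, JFK, 7, 32, 28), (BOS, HND, IAD, 4880, JFK, 7, 39, 26)}
Keep only column(s) hours, city, pid: {(21, BOS, 22), (21, BOS, 32), (21, BOS, 39), (7, BOS, 22), (7, BOS, 32), (7, BOS, 39)}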